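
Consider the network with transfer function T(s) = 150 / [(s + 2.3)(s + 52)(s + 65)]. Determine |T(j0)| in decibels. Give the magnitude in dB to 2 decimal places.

T(0) = 150 / (2.3 × 52 × 65) = 0.019295
20 log₁₀(0.019295) = -34.291 dB

-34.29 dB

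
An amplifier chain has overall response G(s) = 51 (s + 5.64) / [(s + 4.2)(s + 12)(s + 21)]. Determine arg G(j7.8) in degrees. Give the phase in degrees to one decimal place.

∠(j7.8 + 5.64) = arctan(7.8/5.64) = 54.13°
∠(j7.8 + 4.2) = arctan(7.8/4.2) = 61.70°
∠(j7.8 + 12) = arctan(7.8/12) = 33.02°
∠(j7.8 + 21) = arctan(7.8/21) = 20.38°
∠G(j7.8) = 54.13° − (61.70° + 33.02° + 20.38°) = -60.97°

-61.0°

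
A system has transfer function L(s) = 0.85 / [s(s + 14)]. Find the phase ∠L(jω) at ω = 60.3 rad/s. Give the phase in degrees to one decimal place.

∠(j60.3 + 14) = arctan(60.3/14) = 76.93°
∠(j60.3) = 90.00°
∠L(j60.3) = − (76.93° + 90.00°) = -166.93°

-166.9°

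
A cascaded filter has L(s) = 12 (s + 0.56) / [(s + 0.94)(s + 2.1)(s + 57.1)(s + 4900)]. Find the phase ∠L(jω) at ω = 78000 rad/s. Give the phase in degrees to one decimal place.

∠(j78000 + 0.56) = arctan(78000/0.56) = 90.00°
∠(j78000 + 0.94) = arctan(78000/0.94) = 90.00°
∠(j78000 + 2.1) = arctan(78000/2.1) = 90.00°
∠(j78000 + 57.1) = arctan(78000/57.1) = 89.96°
∠(j78000 + 4900) = arctan(78000/4900) = 86.41°
∠L(j78000) = 90.00° − (90.00° + 90.00° + 89.96° + 86.41°) = -266.36°

-266.4°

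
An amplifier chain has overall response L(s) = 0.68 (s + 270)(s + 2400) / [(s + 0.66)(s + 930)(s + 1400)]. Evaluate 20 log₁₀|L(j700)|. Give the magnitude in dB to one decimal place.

|j700 + 270| = √(700² + 270²) = 750.3
|j700 + 2400| = √(700² + 2400²) = 2500
|j700 + 0.66| = √(700² + 0.66²) = 700
|j700 + 930| = √(700² + 930²) = 1164
|j700 + 1400| = √(700² + 1400²) = 1565
|L(j700)| = 0.68 × 750.3 × 2500 / (700 × 1164 × 1565) = 0.0010001
20 log₁₀(0.0010001) = -60.00 dB

-60.0 dB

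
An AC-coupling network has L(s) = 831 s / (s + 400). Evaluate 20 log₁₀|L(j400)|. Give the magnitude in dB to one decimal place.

|j400| = 400
|j400 + 400| = √(400² + 400²) = 565.7
|L(j400)| = 831 × 400 / 565.7 = 587.61
20 log₁₀(587.61) = 55.38 dB

55.4 dB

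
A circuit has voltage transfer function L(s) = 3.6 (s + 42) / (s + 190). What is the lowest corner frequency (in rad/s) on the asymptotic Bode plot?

Break frequencies occur at each pole and zero magnitude: 42 rad/s, 190 rad/s.
The lowest is 42 rad/s.

42 rad/s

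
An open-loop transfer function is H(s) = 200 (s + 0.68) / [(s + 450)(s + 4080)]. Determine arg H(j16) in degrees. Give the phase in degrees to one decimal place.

∠(j16 + 0.68) = arctan(16/0.68) = 87.57°
∠(j16 + 450) = arctan(16/450) = 2.04°
∠(j16 + 4080) = arctan(16/4080) = 0.22°
∠H(j16) = 87.57° − (2.04° + 0.22°) = 85.31°

85.3°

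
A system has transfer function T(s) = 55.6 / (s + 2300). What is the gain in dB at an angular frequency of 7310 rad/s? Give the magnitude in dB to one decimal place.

-42.8 dB

|j7310 + 2300| = √(7310² + 2300²) = 7663
|T(j7310)| = 55.6 / 7663 = 0.0072554
20 log₁₀(0.0072554) = -42.79 dB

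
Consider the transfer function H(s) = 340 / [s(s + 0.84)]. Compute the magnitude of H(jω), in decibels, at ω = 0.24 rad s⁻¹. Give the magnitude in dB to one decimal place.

|j0.24 + 0.84| = √(0.24² + 0.84²) = 0.8736
|j0.24| = 0.24
|H(j0.24)| = 340 / (0.8736 × 0.24) = 1621.6
20 log₁₀(1621.6) = 64.20 dB

64.2 dB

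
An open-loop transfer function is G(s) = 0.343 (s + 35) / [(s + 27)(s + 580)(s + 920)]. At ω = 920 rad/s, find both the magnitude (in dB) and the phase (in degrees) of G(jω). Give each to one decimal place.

|G| = -132.3 dB, ∠G = -103.3°

|j920 + 35| = √(920² + 35²) = 920.7
|j920 + 27| = √(920² + 27²) = 920.4
|j920 + 580| = √(920² + 580²) = 1088
|j920 + 920| = √(920² + 920²) = 1301
|G(j920)| = 0.343 × 920.7 / (920.4 × 1088 × 1301) = 2.4247e-07
20 log₁₀(2.4247e-07) = -132.31 dB
∠(j920 + 35) = arctan(920/35) = 87.82°
∠(j920 + 27) = arctan(920/27) = 88.32°
∠(j920 + 580) = arctan(920/580) = 57.77°
∠(j920 + 920) = arctan(920/920) = 45.00°
∠G(j920) = 87.82° − (88.32° + 57.77° + 45.00°) = -103.27°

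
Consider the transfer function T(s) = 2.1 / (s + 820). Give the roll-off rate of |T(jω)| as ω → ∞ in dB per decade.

-20 dB/decade

With 0 zeros and 1 pole, the high-frequency asymptotic slope is 20 × (0 − 1) = -20 dB/decade.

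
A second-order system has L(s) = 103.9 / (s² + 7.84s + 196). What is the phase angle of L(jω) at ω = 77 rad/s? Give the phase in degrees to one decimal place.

-174.0°

∠[(j77)² + 7.84(j77) + 196] = ∠[-5733 + j603.68] = 173.99°
∠L(j77) = −173.99° = -173.99°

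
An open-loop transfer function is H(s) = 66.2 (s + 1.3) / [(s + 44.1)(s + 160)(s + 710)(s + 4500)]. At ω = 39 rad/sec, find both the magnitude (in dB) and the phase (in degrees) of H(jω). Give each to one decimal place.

|j39 + 1.3| = √(39² + 1.3²) = 39.02
|j39 + 44.1| = √(39² + 44.1²) = 58.87
|j39 + 160| = √(39² + 160²) = 164.7
|j39 + 710| = √(39² + 710²) = 711.1
|j39 + 4500| = √(39² + 4500²) = 4500
|H(j39)| = 66.2 × 39.02 / (58.87 × 164.7 × 711.1 × 4500) = 8.3266e-08
20 log₁₀(8.3266e-08) = -141.59 dB
∠(j39 + 1.3) = arctan(39/1.3) = 88.09°
∠(j39 + 44.1) = arctan(39/44.1) = 41.49°
∠(j39 + 160) = arctan(39/160) = 13.70°
∠(j39 + 710) = arctan(39/710) = 3.14°
∠(j39 + 4500) = arctan(39/4500) = 0.50°
∠H(j39) = 88.09° − (41.49° + 13.70° + 3.14° + 0.50°) = 29.26°

|H| = -141.6 dB, ∠H = 29.3°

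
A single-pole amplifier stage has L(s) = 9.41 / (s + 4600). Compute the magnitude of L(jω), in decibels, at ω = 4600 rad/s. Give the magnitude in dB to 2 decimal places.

|j4600 + 4600| = √(4600² + 4600²) = 6505
|L(j4600)| = 9.41 / 6505 = 0.0014465
20 log₁₀(0.0014465) = -56.794 dB

-56.79 dB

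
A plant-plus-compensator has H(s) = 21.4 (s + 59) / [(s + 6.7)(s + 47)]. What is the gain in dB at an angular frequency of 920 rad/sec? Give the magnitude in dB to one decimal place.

-32.7 dB

|j920 + 59| = √(920² + 59²) = 921.9
|j920 + 6.7| = √(920² + 6.7²) = 920
|j920 + 47| = √(920² + 47²) = 921.2
|H(j920)| = 21.4 × 921.9 / (920 × 921.2) = 0.023278
20 log₁₀(0.023278) = -32.66 dB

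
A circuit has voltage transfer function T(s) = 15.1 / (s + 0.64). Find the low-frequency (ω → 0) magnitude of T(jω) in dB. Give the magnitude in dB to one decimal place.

27.5 dB

T(0) = 15.1 / 0.64 = 23.594
20 log₁₀(23.594) = 27.46 dB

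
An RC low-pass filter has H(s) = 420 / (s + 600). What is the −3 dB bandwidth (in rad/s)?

600 rad/s

For a single-pole low-pass, the −3 dB point is at the pole: ω = 600 rad/s.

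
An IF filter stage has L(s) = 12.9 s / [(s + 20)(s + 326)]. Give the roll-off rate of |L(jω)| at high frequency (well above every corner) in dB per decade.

-20 dB/decade

With 1 zero and 2 poles, the high-frequency asymptotic slope is 20 × (1 − 2) = -20 dB/decade.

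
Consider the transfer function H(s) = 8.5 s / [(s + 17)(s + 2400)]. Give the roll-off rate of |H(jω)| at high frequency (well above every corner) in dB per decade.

With 1 zero and 2 poles, the high-frequency asymptotic slope is 20 × (1 − 2) = -20 dB/decade.

-20 dB/decade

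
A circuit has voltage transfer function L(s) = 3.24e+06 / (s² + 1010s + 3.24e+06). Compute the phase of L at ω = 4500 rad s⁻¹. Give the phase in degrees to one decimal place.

-165.0°

∠[(j4500)² + 1010(j4500) + 3.24e+06] = ∠[-1.701e+07 + j4.545e+06] = 165.04°
∠L(j4500) = −165.04° = -165.04°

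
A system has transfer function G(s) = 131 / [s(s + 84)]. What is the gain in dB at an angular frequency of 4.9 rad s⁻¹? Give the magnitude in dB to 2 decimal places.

|j4.9 + 84| = √(4.9² + 84²) = 84.14
|j4.9| = 4.9
|G(j4.9)| = 131 / (84.14 × 4.9) = 0.31773
20 log₁₀(0.31773) = -9.959 dB

-9.96 dB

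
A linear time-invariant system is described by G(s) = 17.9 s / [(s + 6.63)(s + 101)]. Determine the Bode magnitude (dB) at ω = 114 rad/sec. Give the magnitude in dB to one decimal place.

|j114| = 114
|j114 + 6.63| = √(114² + 6.63²) = 114.2
|j114 + 101| = √(114² + 101²) = 152.3
|G(j114)| = 17.9 × 114 / (114.2 × 152.3) = 0.11733
20 log₁₀(0.11733) = -18.61 dB

-18.6 dB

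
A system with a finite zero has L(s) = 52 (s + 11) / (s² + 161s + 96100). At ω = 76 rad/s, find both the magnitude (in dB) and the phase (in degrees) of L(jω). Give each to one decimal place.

|L| = -27.2 dB, ∠L = 74.0°

|j76 + 11| = √(76² + 11²) = 76.79
|(j76)² + 161(j76) + 96100| = |90324 + j12236| = 9.115e+04
|L(j76)| = 52 × 76.79 / 9.115e+04 = 0.043809
20 log₁₀(0.043809) = -27.17 dB
∠(j76 + 11) = arctan(76/11) = 81.76°
∠[(j76)² + 161(j76) + 96100] = ∠[90324 + j12236] = 7.71°
∠L(j76) = 81.76° − 7.71° = 74.05°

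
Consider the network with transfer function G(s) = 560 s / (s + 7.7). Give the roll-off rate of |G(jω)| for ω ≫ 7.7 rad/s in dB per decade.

0 dB/decade

With 1 zero and 1 pole, the high-frequency asymptotic slope is 20 × (1 − 1) = 0 dB/decade.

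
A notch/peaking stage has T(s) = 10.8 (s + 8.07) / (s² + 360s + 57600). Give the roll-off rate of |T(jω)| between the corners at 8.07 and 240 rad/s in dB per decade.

20 dB/decade

In this band the factors already past their corner are: zero at 8.07; net slope = 20 dB/decade.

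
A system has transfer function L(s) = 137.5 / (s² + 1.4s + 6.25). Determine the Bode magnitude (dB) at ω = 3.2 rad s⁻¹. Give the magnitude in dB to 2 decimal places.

27.20 dB

|(j3.2)² + 1.4(j3.2) + 6.25| = |-3.99 + j4.48| = 5.999
|L(j3.2)| = 137.5 / 5.999 = 22.92
20 log₁₀(22.92) = 27.204 dB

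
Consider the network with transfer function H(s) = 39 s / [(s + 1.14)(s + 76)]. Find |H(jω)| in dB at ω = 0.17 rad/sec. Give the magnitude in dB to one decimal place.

-22.4 dB

|j0.17| = 0.17
|j0.17 + 1.14| = √(0.17² + 1.14²) = 1.153
|j0.17 + 76| = √(0.17² + 76²) = 76
|H(j0.17)| = 39 × 0.17 / (1.153 × 76) = 0.075686
20 log₁₀(0.075686) = -22.42 dB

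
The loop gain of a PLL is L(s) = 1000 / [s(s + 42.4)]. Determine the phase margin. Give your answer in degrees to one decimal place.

Gain crossover: |L(jω)| = 1 at ω ≈ 21.1 rad s⁻¹.
∠L(j21.1) = −90° − arctan(21.1/42.4) ≈ -116.47°
PM = 180° + (-116.47°) = 63.53°

63.5°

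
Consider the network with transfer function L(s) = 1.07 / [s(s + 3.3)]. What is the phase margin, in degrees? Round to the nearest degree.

Gain crossover: |L(jω)| = 1 at ω ≈ 0.323 rad s⁻¹.
∠L(j0.323) = −90° − arctan(0.323/3.3) ≈ -95.59°
PM = 180° + (-95.59°) = 84.41°

84°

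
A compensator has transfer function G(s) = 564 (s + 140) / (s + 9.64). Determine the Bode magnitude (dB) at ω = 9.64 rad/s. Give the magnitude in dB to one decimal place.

|j9.64 + 140| = √(9.64² + 140²) = 140.3
|j9.64 + 9.64| = √(9.64² + 9.64²) = 13.63
|G(j9.64)| = 564 × 140.3 / 13.63 = 5805.5
20 log₁₀(5805.5) = 75.28 dB

75.3 dB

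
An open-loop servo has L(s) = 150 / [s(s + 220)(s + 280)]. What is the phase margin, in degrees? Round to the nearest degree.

Gain crossover: |L(jω)| = 1 at ω ≈ 0.00244 rad/s.
∠L(j0.00244) = −90° − arctan(0.00244/220) − arctan(0.00244/280) ≈ -90.00°
PM = 180° + (-90.00°) = 90.00°

90°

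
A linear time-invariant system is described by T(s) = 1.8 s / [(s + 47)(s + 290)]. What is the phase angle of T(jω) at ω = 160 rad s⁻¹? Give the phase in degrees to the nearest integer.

-13 deg

∠(j160) = 90.00°
∠(j160 + 47) = arctan(160/47) = 73.63°
∠(j160 + 290) = arctan(160/290) = 28.89°
∠T(j160) = 90.00° − (73.63° + 28.89°) = -12.52°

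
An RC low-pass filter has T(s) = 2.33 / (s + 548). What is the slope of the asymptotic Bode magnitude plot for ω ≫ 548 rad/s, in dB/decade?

-20 dB/decade

With 0 zeros and 1 pole, the high-frequency asymptotic slope is 20 × (0 − 1) = -20 dB/decade.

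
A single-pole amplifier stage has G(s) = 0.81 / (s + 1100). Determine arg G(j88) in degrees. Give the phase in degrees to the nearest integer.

∠(j88 + 1100) = arctan(88/1100) = 4.57°
∠G(j88) = −4.57° = -4.57°

-5 deg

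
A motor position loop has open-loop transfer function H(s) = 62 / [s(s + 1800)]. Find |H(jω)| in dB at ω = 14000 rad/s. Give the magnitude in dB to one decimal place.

|j14000 + 1800| = √(14000² + 1800²) = 1.412e+04
|j14000| = 1.4e+04
|H(j14000)| = 62 / (1.412e+04 × 1.4e+04) = 3.1374e-07
20 log₁₀(3.1374e-07) = -130.07 dB

-130.1 dB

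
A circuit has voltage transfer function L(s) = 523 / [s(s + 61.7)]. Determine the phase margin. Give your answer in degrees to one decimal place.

Gain crossover: |L(jω)| = 1 at ω ≈ 8.4 rad s⁻¹.
∠L(j8.4) = −90° − arctan(8.4/61.7) ≈ -97.75°
PM = 180° + (-97.75°) = 82.25°

82.2 deg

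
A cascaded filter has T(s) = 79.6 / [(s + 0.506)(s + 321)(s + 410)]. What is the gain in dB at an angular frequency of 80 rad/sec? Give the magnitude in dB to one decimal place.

-102.9 dB

|j80 + 0.506| = √(80² + 0.506²) = 80
|j80 + 321| = √(80² + 321²) = 330.8
|j80 + 410| = √(80² + 410²) = 417.7
|T(j80)| = 79.6 / (80 × 330.8 × 417.7) = 7.1999e-06
20 log₁₀(7.1999e-06) = -102.85 dB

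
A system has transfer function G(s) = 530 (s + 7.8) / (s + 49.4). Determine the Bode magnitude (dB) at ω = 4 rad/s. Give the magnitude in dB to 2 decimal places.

|j4 + 7.8| = √(4² + 7.8²) = 8.766
|j4 + 49.4| = √(4² + 49.4²) = 49.56
|G(j4)| = 530 × 8.766 / 49.56 = 93.74
20 log₁₀(93.74) = 39.438 dB

39.44 dB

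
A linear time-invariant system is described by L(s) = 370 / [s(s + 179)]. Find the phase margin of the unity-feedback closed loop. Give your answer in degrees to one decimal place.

89.3°

Gain crossover: |L(jω)| = 1 at ω ≈ 2.07 rad/s.
∠L(j2.07) = −90° − arctan(2.07/179) ≈ -90.66°
PM = 180° + (-90.66°) = 89.34°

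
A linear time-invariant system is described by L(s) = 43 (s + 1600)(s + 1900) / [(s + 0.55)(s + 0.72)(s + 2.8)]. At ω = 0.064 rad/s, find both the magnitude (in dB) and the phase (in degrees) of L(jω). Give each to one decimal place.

|j0.064 + 1600| = √(0.064² + 1600²) = 1600
|j0.064 + 1900| = √(0.064² + 1900²) = 1900
|j0.064 + 0.55| = √(0.064² + 0.55²) = 0.5537
|j0.064 + 0.72| = √(0.064² + 0.72²) = 0.7228
|j0.064 + 2.8| = √(0.064² + 2.8²) = 2.801
|L(j0.064)| = 43 × 1600 × 1900 / (0.5537 × 0.7228 × 2.801) = 1.1661e+08
20 log₁₀(1.1661e+08) = 161.33 dB
∠(j0.064 + 1600) = arctan(0.064/1600) = 0.00°
∠(j0.064 + 1900) = arctan(0.064/1900) = 0.00°
∠(j0.064 + 0.55) = arctan(0.064/0.55) = 6.64°
∠(j0.064 + 0.72) = arctan(0.064/0.72) = 5.08°
∠(j0.064 + 2.8) = arctan(0.064/2.8) = 1.31°
∠L(j0.064) = 0.00° + 0.00° − (6.64° + 5.08° + 1.31°) = -13.02°

|L| = 161.3 dB, ∠L = -13.0°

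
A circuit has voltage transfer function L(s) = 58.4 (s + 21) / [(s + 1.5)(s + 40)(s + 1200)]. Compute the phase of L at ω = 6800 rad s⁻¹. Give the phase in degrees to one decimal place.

-169.8°

∠(j6800 + 21) = arctan(6800/21) = 89.82°
∠(j6800 + 1.5) = arctan(6800/1.5) = 89.99°
∠(j6800 + 40) = arctan(6800/40) = 89.66°
∠(j6800 + 1200) = arctan(6800/1200) = 79.99°
∠L(j6800) = 89.82° − (89.99° + 89.66° + 79.99°) = -169.82°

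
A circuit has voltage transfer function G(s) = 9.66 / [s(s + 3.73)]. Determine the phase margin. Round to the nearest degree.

Gain crossover: |G(jω)| = 1 at ω ≈ 2.22 rad/s.
∠G(j2.22) = −90° − arctan(2.22/3.73) ≈ -120.81°
PM = 180° + (-120.81°) = 59.19°

59°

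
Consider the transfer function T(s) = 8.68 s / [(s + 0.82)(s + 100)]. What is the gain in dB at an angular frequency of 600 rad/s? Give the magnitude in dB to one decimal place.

-36.9 dB

|j600| = 600
|j600 + 0.82| = √(600² + 0.82²) = 600
|j600 + 100| = √(600² + 100²) = 608.3
|T(j600)| = 8.68 × 600 / (600 × 608.3) = 0.01427
20 log₁₀(0.01427) = -36.91 dB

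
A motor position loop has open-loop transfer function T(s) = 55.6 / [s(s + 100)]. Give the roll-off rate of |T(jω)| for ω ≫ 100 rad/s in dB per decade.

-40 dB/decade

With 0 zeros and 2 poles, the high-frequency asymptotic slope is 20 × (0 − 2) = -40 dB/decade.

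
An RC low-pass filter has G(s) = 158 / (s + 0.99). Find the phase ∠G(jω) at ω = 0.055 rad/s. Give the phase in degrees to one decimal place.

-3.2°

∠(j0.055 + 0.99) = arctan(0.055/0.99) = 3.18°
∠G(j0.055) = −3.18° = -3.18°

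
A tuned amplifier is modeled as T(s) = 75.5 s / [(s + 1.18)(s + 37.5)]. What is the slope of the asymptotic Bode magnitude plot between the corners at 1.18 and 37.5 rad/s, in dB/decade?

0 dB/decade

In this band the factors already past their corner are: 1 differentiator zero, pole at 1.18; net slope = 0 dB/decade.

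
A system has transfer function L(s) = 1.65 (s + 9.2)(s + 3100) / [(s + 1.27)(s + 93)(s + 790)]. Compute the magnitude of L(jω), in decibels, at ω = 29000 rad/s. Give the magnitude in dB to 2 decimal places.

-84.85 dB

|j29000 + 9.2| = √(29000² + 9.2²) = 2.9e+04
|j29000 + 3100| = √(29000² + 3100²) = 2.917e+04
|j29000 + 1.27| = √(29000² + 1.27²) = 2.9e+04
|j29000 + 93| = √(29000² + 93²) = 2.9e+04
|j29000 + 790| = √(29000² + 790²) = 2.901e+04
|L(j29000)| = 1.65 × 2.9e+04 × 2.917e+04 / (2.9e+04 × 2.9e+04 × 2.901e+04) = 5.7199e-05
20 log₁₀(5.7199e-05) = -84.852 dB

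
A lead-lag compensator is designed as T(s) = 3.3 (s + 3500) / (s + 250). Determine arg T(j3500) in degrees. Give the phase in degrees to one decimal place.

∠(j3500 + 3500) = arctan(3500/3500) = 45.00°
∠(j3500 + 250) = arctan(3500/250) = 85.91°
∠T(j3500) = 45.00° − 85.91° = -40.91°

-40.9°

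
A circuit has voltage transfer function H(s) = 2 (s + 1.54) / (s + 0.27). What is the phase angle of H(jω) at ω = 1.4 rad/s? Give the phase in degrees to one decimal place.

-36.8°

∠(j1.4 + 1.54) = arctan(1.4/1.54) = 42.27°
∠(j1.4 + 0.27) = arctan(1.4/0.27) = 79.08°
∠H(j1.4) = 42.27° − 79.08° = -36.81°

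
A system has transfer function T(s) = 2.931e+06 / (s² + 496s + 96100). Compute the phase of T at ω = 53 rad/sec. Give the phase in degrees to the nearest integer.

∠[(j53)² + 496(j53) + 96100] = ∠[93291 + j26288] = 15.74°
∠T(j53) = −15.74° = -15.74°

-16°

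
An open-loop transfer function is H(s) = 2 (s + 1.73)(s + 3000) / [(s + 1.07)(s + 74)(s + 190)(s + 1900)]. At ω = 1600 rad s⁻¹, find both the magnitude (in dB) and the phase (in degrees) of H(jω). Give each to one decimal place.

|H| = -119.5 dB, ∠H = -182.6 deg

|j1600 + 1.73| = √(1600² + 1.73²) = 1600
|j1600 + 3000| = √(1600² + 3000²) = 3400
|j1600 + 1.07| = √(1600² + 1.07²) = 1600
|j1600 + 74| = √(1600² + 74²) = 1602
|j1600 + 190| = √(1600² + 190²) = 1611
|j1600 + 1900| = √(1600² + 1900²) = 2484
|H(j1600)| = 2 × 1600 × 3400 / (1600 × 1602 × 1611 × 2484) = 1.0608e-06
20 log₁₀(1.0608e-06) = -119.49 dB
∠(j1600 + 1.73) = arctan(1600/1.73) = 89.94°
∠(j1600 + 3000) = arctan(1600/3000) = 28.07°
∠(j1600 + 1.07) = arctan(1600/1.07) = 89.96°
∠(j1600 + 74) = arctan(1600/74) = 87.35°
∠(j1600 + 190) = arctan(1600/190) = 83.23°
∠(j1600 + 1900) = arctan(1600/1900) = 40.10°
∠H(j1600) = 89.94° + 28.07° − (89.96° + 87.35° + 83.23° + 40.10°) = -182.63°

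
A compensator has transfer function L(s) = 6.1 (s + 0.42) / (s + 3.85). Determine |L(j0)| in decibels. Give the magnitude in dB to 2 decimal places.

-3.54 dB

L(0) = 6.1 × 0.42 / 3.85 = 0.66545
20 log₁₀(0.66545) = -3.538 dB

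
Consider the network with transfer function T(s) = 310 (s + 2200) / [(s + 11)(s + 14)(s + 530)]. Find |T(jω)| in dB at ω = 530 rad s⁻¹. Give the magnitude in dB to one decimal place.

-49.6 dB

|j530 + 2200| = √(530² + 2200²) = 2263
|j530 + 11| = √(530² + 11²) = 530.1
|j530 + 14| = √(530² + 14²) = 530.2
|j530 + 530| = √(530² + 530²) = 749.5
|T(j530)| = 310 × 2263 / (530.1 × 530.2 × 749.5) = 0.00333
20 log₁₀(0.00333) = -49.55 dB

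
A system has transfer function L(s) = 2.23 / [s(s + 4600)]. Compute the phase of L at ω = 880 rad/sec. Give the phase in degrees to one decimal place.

∠(j880 + 4600) = arctan(880/4600) = 10.83°
∠(j880) = 90.00°
∠L(j880) = − (10.83° + 90.00°) = -100.83°

-100.8°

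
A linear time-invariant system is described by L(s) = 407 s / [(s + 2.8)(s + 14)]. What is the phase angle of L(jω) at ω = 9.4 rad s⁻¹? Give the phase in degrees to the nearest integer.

-17 deg

∠(j9.4) = 90.00°
∠(j9.4 + 2.8) = arctan(9.4/2.8) = 73.41°
∠(j9.4 + 14) = arctan(9.4/14) = 33.88°
∠L(j9.4) = 90.00° − (73.41° + 33.88°) = -17.29°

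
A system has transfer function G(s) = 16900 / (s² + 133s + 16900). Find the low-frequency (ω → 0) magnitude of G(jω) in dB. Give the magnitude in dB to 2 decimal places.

0.00 dB

G(0) = 16900 / 16900 = 1
20 log₁₀(1) = 0.000 dB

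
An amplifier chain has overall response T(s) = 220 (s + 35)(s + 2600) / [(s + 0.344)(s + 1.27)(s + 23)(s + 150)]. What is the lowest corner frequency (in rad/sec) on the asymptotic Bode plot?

0.344 rad/sec

Break frequencies occur at each pole and zero magnitude: 0.344 rad/sec, 1.27 rad/sec, 23 rad/sec, 35 rad/sec, 150 rad/sec, 2600 rad/sec.
The lowest is 0.344 rad/sec.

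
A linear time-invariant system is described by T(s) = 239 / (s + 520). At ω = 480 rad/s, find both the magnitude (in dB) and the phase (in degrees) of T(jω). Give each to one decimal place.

|T| = -9.4 dB, ∠T = -42.7°

|j480 + 520| = √(480² + 520²) = 707.7
|T(j480)| = 239 / 707.7 = 0.33773
20 log₁₀(0.33773) = -9.43 dB
∠(j480 + 520) = arctan(480/520) = 42.71°
∠T(j480) = −42.71° = -42.71°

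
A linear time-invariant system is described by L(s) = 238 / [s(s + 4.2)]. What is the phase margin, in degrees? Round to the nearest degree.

Gain crossover: |L(jω)| = 1 at ω ≈ 15.1 rad/sec.
∠L(j15.1) = −90° − arctan(15.1/4.2) ≈ -164.50°
PM = 180° + (-164.50°) = 15.50°

16°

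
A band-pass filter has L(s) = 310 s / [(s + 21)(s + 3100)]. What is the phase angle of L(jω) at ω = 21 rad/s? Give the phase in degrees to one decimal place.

∠(j21) = 90.00°
∠(j21 + 21) = arctan(21/21) = 45.00°
∠(j21 + 3100) = arctan(21/3100) = 0.39°
∠L(j21) = 90.00° − (45.00° + 0.39°) = 44.61°

44.6°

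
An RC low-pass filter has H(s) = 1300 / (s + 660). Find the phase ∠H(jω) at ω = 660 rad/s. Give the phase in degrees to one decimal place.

-45.0°

∠(j660 + 660) = arctan(660/660) = 45.00°
∠H(j660) = −45.00° = -45.00°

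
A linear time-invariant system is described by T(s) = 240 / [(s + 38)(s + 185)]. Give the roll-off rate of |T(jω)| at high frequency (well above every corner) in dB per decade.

-40 dB/decade

With 0 zeros and 2 poles, the high-frequency asymptotic slope is 20 × (0 − 2) = -40 dB/decade.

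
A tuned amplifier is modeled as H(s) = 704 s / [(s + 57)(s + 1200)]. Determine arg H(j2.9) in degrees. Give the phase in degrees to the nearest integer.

∠(j2.9) = 90.00°
∠(j2.9 + 57) = arctan(2.9/57) = 2.91°
∠(j2.9 + 1200) = arctan(2.9/1200) = 0.14°
∠H(j2.9) = 90.00° − (2.91° + 0.14°) = 86.95°

87°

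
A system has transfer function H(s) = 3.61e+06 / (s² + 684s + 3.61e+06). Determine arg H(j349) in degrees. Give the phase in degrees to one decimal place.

-3.9°

∠[(j349)² + 684(j349) + 3.61e+06] = ∠[3.4882e+06 + j2.3872e+05] = 3.91°
∠H(j349) = −3.91° = -3.91°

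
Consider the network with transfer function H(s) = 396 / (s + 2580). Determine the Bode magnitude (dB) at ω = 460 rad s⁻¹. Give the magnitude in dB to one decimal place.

-16.4 dB

|j460 + 2580| = √(460² + 2580²) = 2621
|H(j460)| = 396 / 2621 = 0.15111
20 log₁₀(0.15111) = -16.41 dB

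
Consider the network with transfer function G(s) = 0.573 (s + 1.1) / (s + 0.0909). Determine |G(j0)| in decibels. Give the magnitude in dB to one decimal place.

16.8 dB

G(0) = 0.573 × 1.1 / 0.0909 = 6.934
20 log₁₀(6.934) = 16.82 dB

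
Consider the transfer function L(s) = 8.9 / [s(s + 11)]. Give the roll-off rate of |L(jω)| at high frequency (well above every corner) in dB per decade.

-40 dB/decade

With 0 zeros and 2 poles, the high-frequency asymptotic slope is 20 × (0 − 2) = -40 dB/decade.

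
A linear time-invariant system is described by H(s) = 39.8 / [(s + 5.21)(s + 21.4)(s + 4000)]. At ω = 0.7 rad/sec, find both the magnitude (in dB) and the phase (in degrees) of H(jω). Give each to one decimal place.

|j0.7 + 5.21| = √(0.7² + 5.21²) = 5.257
|j0.7 + 21.4| = √(0.7² + 21.4²) = 21.41
|j0.7 + 4000| = √(0.7² + 4000²) = 4000
|H(j0.7)| = 39.8 / (5.257 × 21.41 × 4000) = 8.84e-05
20 log₁₀(8.84e-05) = -81.07 dB
∠(j0.7 + 5.21) = arctan(0.7/5.21) = 7.65°
∠(j0.7 + 21.4) = arctan(0.7/21.4) = 1.87°
∠(j0.7 + 4000) = arctan(0.7/4000) = 0.01°
∠H(j0.7) = − (7.65° + 1.87° + 0.01°) = -9.54°

|H| = -81.1 dB, ∠H = -9.5°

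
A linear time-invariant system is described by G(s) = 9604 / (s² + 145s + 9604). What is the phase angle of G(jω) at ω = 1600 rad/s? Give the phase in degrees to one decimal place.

-174.8°

∠[(j1600)² + 145(j1600) + 9604] = ∠[-2.5504e+06 + j2.32e+05] = 174.80°
∠G(j1600) = −174.80° = -174.80°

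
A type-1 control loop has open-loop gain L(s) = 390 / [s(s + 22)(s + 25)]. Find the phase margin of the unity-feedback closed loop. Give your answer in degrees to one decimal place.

Gain crossover: |L(jω)| = 1 at ω ≈ 0.708 rad/s.
∠L(j0.708) = −90° − arctan(0.708/22) − arctan(0.708/25) ≈ -93.47°
PM = 180° + (-93.47°) = 86.53°

86.5°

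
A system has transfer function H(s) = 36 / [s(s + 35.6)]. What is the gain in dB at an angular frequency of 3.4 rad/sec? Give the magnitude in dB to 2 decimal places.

-10.57 dB

|j3.4 + 35.6| = √(3.4² + 35.6²) = 35.76
|j3.4| = 3.4
|H(j3.4)| = 36 / (35.76 × 3.4) = 0.29608
20 log₁₀(0.29608) = -10.572 dB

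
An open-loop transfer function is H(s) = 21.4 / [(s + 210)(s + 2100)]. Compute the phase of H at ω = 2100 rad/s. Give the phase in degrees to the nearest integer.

-129°

∠(j2100 + 210) = arctan(2100/210) = 84.29°
∠(j2100 + 2100) = arctan(2100/2100) = 45.00°
∠H(j2100) = − (84.29° + 45.00°) = -129.29°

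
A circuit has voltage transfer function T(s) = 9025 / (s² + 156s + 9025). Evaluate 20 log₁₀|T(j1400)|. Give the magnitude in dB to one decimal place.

-46.8 dB

|(j1400)² + 156(j1400) + 9025| = |-1.951e+06 + j2.184e+05| = 1.963e+06
|T(j1400)| = 9025 / 1.963e+06 = 0.0045972
20 log₁₀(0.0045972) = -46.75 dB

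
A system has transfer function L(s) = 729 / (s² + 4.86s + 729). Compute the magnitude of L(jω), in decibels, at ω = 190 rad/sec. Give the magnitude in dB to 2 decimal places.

|(j190)² + 4.86(j190) + 729| = |-35371 + j923.4| = 3.538e+04
|L(j190)| = 729 / 3.538e+04 = 0.020603
20 log₁₀(0.020603) = -33.721 dB

-33.72 dB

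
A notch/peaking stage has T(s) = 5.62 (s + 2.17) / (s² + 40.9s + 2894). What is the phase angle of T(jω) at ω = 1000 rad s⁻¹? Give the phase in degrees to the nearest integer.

-88°

∠(j1000 + 2.17) = arctan(1000/2.17) = 89.88°
∠[(j1000)² + 40.9(j1000) + 2894] = ∠[-9.9711e+05 + j40900] = 177.65°
∠T(j1000) = 89.88° − 177.65° = -87.78°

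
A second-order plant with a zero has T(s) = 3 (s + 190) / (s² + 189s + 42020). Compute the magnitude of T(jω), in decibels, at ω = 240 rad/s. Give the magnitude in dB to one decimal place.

-34.4 dB

|j240 + 190| = √(240² + 190²) = 306.1
|(j240)² + 189(j240) + 42020| = |-15580 + j45360| = 4.796e+04
|T(j240)| = 3 × 306.1 / 4.796e+04 = 0.019147
20 log₁₀(0.019147) = -34.36 dB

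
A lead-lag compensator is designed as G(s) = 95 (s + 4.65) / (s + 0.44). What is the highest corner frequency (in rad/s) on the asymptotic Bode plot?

Break frequencies occur at each pole and zero magnitude: 0.44 rad/s, 4.65 rad/s.
The highest is 4.65 rad/s.

4.65 rad/s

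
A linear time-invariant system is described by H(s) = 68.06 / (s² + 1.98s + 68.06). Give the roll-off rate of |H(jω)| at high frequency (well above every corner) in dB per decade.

With 0 zeros and 2 poles, the high-frequency asymptotic slope is 20 × (0 − 2) = -40 dB/decade.

-40 dB/decade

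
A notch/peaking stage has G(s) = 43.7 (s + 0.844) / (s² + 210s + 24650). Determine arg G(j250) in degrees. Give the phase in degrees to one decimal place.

∠(j250 + 0.844) = arctan(250/0.844) = 89.81°
∠[(j250)² + 210(j250) + 24650] = ∠[-37850 + j52500] = 125.79°
∠G(j250) = 89.81° − 125.79° = -35.98°

-36.0°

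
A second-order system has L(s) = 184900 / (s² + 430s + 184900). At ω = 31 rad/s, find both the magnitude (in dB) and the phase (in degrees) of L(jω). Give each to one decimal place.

|L| = 0.0 dB, ∠L = -4.1 deg

|(j31)² + 430(j31) + 184900| = |1.8394e+05 + j13330| = 1.844e+05
|L(j31)| = 184900 / 1.844e+05 = 1.0026
20 log₁₀(1.0026) = 0.02 dB
∠[(j31)² + 430(j31) + 184900] = ∠[1.8394e+05 + j13330] = 4.14°
∠L(j31) = −4.14° = -4.14°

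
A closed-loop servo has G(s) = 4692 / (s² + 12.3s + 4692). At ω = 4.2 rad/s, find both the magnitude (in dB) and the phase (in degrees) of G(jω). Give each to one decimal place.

|G| = 0.0 dB, ∠G = -0.6°

|(j4.2)² + 12.3(j4.2) + 4692| = |4674.4 + j51.66| = 4675
|G(j4.2)| = 4692 / 4675 = 1.0037
20 log₁₀(1.0037) = 0.03 dB
∠[(j4.2)² + 12.3(j4.2) + 4692] = ∠[4674.4 + j51.66] = 0.63°
∠G(j4.2) = −0.63° = -0.63°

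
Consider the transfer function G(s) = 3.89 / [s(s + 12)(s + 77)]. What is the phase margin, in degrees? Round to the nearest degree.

90°

Gain crossover: |G(jω)| = 1 at ω ≈ 0.00421 rad/sec.
∠G(j0.00421) = −90° − arctan(0.00421/12) − arctan(0.00421/77) ≈ -90.02°
PM = 180° + (-90.02°) = 89.98°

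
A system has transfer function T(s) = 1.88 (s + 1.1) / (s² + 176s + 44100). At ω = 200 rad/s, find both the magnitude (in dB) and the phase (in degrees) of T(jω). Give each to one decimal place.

|T| = -39.5 dB, ∠T = 6.3°

|j200 + 1.1| = √(200² + 1.1²) = 200
|(j200)² + 176(j200) + 44100| = |4100 + j35200| = 3.544e+04
|T(j200)| = 1.88 × 200 / 3.544e+04 = 0.01061
20 log₁₀(0.01061) = -39.49 dB
∠(j200 + 1.1) = arctan(200/1.1) = 89.68°
∠[(j200)² + 176(j200) + 44100] = ∠[4100 + j35200] = 83.36°
∠T(j200) = 89.68° − 83.36° = 6.33°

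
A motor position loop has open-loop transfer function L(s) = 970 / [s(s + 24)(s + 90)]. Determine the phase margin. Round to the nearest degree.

89°

Gain crossover: |L(jω)| = 1 at ω ≈ 0.449 rad/sec.
∠L(j0.449) = −90° − arctan(0.449/24) − arctan(0.449/90) ≈ -91.36°
PM = 180° + (-91.36°) = 88.64°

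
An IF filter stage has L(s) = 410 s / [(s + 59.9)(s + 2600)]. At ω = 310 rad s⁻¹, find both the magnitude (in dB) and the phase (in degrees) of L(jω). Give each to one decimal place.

|L| = -16.3 dB, ∠L = 4.1 deg

|j310| = 310
|j310 + 59.9| = √(310² + 59.9²) = 315.7
|j310 + 2600| = √(310² + 2600²) = 2618
|L(j310)| = 410 × 310 / (315.7 × 2618) = 0.15374
20 log₁₀(0.15374) = -16.26 dB
∠(j310) = 90.00°
∠(j310 + 59.9) = arctan(310/59.9) = 79.06°
∠(j310 + 2600) = arctan(310/2600) = 6.80°
∠L(j310) = 90.00° − (79.06° + 6.80°) = 4.14°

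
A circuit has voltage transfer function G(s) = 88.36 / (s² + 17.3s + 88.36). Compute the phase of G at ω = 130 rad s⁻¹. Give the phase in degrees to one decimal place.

-172.4 deg

∠[(j130)² + 17.3(j130) + 88.36] = ∠[-16812 + j2249] = 172.38°
∠G(j130) = −172.38° = -172.38°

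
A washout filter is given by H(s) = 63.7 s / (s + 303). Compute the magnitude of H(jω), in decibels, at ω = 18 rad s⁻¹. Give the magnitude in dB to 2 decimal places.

|j18| = 18
|j18 + 303| = √(18² + 303²) = 303.5
|H(j18)| = 63.7 × 18 / 303.5 = 3.7775
20 log₁₀(3.7775) = 11.544 dB

11.54 dB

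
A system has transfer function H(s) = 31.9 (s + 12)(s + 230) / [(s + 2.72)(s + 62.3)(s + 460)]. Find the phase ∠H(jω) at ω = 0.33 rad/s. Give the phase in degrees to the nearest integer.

∠(j0.33 + 12) = arctan(0.33/12) = 1.58°
∠(j0.33 + 230) = arctan(0.33/230) = 0.08°
∠(j0.33 + 2.72) = arctan(0.33/2.72) = 6.92°
∠(j0.33 + 62.3) = arctan(0.33/62.3) = 0.30°
∠(j0.33 + 460) = arctan(0.33/460) = 0.04°
∠H(j0.33) = 1.58° + 0.08° − (6.92° + 0.30° + 0.04°) = -5.60°

-6°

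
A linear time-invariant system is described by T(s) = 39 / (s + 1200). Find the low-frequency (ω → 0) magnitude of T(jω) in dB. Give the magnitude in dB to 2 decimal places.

-29.76 dB

T(0) = 39 / 1200 = 0.0325
20 log₁₀(0.0325) = -29.762 dB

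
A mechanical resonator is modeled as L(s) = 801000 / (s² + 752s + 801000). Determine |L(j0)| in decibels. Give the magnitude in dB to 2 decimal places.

L(0) = 801000 / 801000 = 1
20 log₁₀(1) = 0.000 dB

0.00 dB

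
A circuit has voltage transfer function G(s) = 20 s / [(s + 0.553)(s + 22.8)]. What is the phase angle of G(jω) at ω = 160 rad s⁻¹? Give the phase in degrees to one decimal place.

∠(j160) = 90.00°
∠(j160 + 0.553) = arctan(160/0.553) = 89.80°
∠(j160 + 22.8) = arctan(160/22.8) = 81.89°
∠G(j160) = 90.00° − (89.80° + 81.89°) = -81.69°

-81.7°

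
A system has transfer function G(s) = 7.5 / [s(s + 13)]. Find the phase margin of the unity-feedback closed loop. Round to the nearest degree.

87°

Gain crossover: |G(jω)| = 1 at ω ≈ 0.576 rad/sec.
∠G(j0.576) = −90° − arctan(0.576/13) ≈ -92.54°
PM = 180° + (-92.54°) = 87.46°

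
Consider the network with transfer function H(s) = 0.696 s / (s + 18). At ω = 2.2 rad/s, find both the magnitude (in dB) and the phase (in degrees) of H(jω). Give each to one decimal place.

|j2.2| = 2.2
|j2.2 + 18| = √(2.2² + 18²) = 18.13
|H(j2.2)| = 0.696 × 2.2 / 18.13 = 0.084438
20 log₁₀(0.084438) = -21.47 dB
∠(j2.2) = 90.00°
∠(j2.2 + 18) = arctan(2.2/18) = 6.97°
∠H(j2.2) = 90.00° − 6.97° = 83.03°

|H| = -21.5 dB, ∠H = 83.0°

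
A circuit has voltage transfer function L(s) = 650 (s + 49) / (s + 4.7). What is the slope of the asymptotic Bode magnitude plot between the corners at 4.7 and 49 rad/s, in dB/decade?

In this band the factors already past their corner are: pole at 4.7; net slope = -20 dB/decade.

-20 dB/decade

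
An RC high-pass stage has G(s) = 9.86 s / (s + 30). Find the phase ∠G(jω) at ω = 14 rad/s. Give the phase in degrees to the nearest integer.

∠(j14) = 90.00°
∠(j14 + 30) = arctan(14/30) = 25.02°
∠G(j14) = 90.00° − 25.02° = 64.98°

65 deg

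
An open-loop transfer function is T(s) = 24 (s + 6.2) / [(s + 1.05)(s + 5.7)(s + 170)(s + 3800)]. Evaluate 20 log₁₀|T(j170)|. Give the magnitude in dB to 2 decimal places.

|j170 + 6.2| = √(170² + 6.2²) = 170.1
|j170 + 1.05| = √(170² + 1.05²) = 170
|j170 + 5.7| = √(170² + 5.7²) = 170.1
|j170 + 170| = √(170² + 170²) = 240.4
|j170 + 3800| = √(170² + 3800²) = 3804
|T(j170)| = 24 × 170.1 / (170 × 170.1 × 240.4 × 3804) = 1.5439e-07
20 log₁₀(1.5439e-07) = -136.228 dB

-136.23 dB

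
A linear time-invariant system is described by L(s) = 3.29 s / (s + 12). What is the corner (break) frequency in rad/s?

The single real pole at s = −12 gives a corner at ω = 12 rad/s.

12 rad/s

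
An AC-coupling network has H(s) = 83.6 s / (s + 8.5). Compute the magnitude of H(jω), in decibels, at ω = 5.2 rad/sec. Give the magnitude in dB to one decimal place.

|j5.2| = 5.2
|j5.2 + 8.5| = √(5.2² + 8.5²) = 9.964
|H(j5.2)| = 83.6 × 5.2 / 9.964 = 43.627
20 log₁₀(43.627) = 32.80 dB

32.8 dB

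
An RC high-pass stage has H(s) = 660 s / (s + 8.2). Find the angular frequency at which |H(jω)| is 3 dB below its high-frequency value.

8.2 rad/s

For a single-pole high-pass, the −3 dB point is at the pole: ω = 8.2 rad/s.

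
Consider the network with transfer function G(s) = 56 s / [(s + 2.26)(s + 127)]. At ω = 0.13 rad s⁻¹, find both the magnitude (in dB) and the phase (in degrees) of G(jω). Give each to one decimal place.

|j0.13| = 0.13
|j0.13 + 2.26| = √(0.13² + 2.26²) = 2.264
|j0.13 + 127| = √(0.13² + 127²) = 127
|G(j0.13)| = 56 × 0.13 / (2.264 × 127) = 0.025322
20 log₁₀(0.025322) = -31.93 dB
∠(j0.13) = 90.00°
∠(j0.13 + 2.26) = arctan(0.13/2.26) = 3.29°
∠(j0.13 + 127) = arctan(0.13/127) = 0.06°
∠G(j0.13) = 90.00° − (3.29° + 0.06°) = 86.65°

|G| = -31.9 dB, ∠G = 86.6°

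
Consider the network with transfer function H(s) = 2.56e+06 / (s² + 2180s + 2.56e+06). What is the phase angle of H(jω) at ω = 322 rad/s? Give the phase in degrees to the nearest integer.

-16°

∠[(j322)² + 2180(j322) + 2.56e+06] = ∠[2.4563e+06 + j7.0196e+05] = 15.95°
∠H(j322) = −15.95° = -15.95°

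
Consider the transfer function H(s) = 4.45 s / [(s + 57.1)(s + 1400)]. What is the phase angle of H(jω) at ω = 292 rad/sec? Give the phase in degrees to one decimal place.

∠(j292) = 90.00°
∠(j292 + 57.1) = arctan(292/57.1) = 78.94°
∠(j292 + 1400) = arctan(292/1400) = 11.78°
∠H(j292) = 90.00° − (78.94° + 11.78°) = -0.72°

-0.7°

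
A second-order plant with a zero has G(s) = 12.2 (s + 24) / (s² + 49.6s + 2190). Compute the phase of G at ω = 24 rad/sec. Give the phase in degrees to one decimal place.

8.6°

∠(j24 + 24) = arctan(24/24) = 45.00°
∠[(j24)² + 49.6(j24) + 2190] = ∠[1614 + j1190.4] = 36.41°
∠G(j24) = 45.00° − 36.41° = 8.59°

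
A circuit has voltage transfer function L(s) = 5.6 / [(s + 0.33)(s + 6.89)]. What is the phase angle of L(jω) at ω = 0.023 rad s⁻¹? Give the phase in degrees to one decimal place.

-4.2°

∠(j0.023 + 0.33) = arctan(0.023/0.33) = 3.99°
∠(j0.023 + 6.89) = arctan(0.023/6.89) = 0.19°
∠L(j0.023) = − (3.99° + 0.19°) = -4.18°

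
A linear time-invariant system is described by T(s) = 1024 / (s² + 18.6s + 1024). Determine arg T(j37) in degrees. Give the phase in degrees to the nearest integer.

-117 deg

∠[(j37)² + 18.6(j37) + 1024] = ∠[-345 + j688.2] = 116.62°
∠T(j37) = −116.62° = -116.62°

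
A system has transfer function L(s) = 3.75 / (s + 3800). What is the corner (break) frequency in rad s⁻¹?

The single real pole at s = −3800 gives a corner at ω = 3800 rad s⁻¹.

3800 rad s⁻¹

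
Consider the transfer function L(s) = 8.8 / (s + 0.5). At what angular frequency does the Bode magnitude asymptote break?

The single real pole at s = −0.5 gives a corner at ω = 0.5 rad/sec.

0.5 rad/sec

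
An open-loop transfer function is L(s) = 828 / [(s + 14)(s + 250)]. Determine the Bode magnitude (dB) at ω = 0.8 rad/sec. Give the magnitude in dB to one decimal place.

|j0.8 + 14| = √(0.8² + 14²) = 14.02
|j0.8 + 250| = √(0.8² + 250²) = 250
|L(j0.8)| = 828 / (14.02 × 250) = 0.23618
20 log₁₀(0.23618) = -12.53 dB

-12.5 dB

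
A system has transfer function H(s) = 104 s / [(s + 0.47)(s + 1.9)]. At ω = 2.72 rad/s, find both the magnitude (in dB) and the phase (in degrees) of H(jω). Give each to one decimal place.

|H| = 29.8 dB, ∠H = -45.3°

|j2.72| = 2.72
|j2.72 + 0.47| = √(2.72² + 0.47²) = 2.76
|j2.72 + 1.9| = √(2.72² + 1.9²) = 3.318
|H(j2.72)| = 104 × 2.72 / (2.76 × 3.318) = 30.887
20 log₁₀(30.887) = 29.80 dB
∠(j2.72) = 90.00°
∠(j2.72 + 0.47) = arctan(2.72/0.47) = 80.20°
∠(j2.72 + 1.9) = arctan(2.72/1.9) = 55.06°
∠H(j2.72) = 90.00° − (80.20° + 55.06°) = -45.26°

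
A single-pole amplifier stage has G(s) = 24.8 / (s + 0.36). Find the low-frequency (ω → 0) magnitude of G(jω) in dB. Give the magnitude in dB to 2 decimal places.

G(0) = 24.8 / 0.36 = 68.889
20 log₁₀(68.889) = 36.763 dB

36.76 dB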